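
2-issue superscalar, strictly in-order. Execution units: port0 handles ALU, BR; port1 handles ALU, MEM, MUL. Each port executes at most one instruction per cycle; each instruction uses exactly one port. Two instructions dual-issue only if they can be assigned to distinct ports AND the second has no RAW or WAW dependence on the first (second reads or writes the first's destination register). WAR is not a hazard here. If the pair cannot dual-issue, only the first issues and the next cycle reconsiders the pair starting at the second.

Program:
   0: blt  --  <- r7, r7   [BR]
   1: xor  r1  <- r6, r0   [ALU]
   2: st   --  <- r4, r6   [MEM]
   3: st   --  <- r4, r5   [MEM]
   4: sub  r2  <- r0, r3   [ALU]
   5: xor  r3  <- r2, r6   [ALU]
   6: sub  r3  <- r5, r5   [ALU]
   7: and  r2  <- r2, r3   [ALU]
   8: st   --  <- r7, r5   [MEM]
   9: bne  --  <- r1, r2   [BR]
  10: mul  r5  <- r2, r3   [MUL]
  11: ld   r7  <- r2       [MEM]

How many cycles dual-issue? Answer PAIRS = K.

PAIRS = 4

[0] i0&i1  blt+xor  -- dual
[1] i2  st  -- no-port MEM/MEM
[2] i3&i4  st+sub  -- dual
[3] i5  xor  -- WAW r3
[4] i6  sub  -- RAW r3
[5] i7&i8  and+st  -- dual
[6] i9&i10  bne+mul  -- dual
[7] i11  ld  -- tail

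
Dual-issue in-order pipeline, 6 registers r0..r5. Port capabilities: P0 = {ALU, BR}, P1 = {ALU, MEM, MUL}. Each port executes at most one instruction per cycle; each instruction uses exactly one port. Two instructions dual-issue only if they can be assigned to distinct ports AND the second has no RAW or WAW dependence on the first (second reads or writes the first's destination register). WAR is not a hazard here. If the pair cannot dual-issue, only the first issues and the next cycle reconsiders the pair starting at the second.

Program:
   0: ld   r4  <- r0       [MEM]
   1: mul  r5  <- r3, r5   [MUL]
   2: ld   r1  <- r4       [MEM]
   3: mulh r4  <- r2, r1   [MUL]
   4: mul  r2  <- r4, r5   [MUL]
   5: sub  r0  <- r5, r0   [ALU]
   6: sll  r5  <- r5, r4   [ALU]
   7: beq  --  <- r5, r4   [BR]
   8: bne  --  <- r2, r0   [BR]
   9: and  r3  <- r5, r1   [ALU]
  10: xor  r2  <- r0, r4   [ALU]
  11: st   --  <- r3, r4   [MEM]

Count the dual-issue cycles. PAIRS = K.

PAIRS = 3

0. ld @i0  | no-port MEM/MUL
1. mul @i1  | no-port MUL/MEM
2. ld @i2  | no-port MEM/MUL
3. mulh @i3  | no-port MUL/MUL
4. mul sub @i4&i5  | pair
5. sll @i6  | RAW r5
6. beq @i7  | no-port BR/BR
7. bne and @i8&i9  | pair
8. xor st @i10&i11  | pair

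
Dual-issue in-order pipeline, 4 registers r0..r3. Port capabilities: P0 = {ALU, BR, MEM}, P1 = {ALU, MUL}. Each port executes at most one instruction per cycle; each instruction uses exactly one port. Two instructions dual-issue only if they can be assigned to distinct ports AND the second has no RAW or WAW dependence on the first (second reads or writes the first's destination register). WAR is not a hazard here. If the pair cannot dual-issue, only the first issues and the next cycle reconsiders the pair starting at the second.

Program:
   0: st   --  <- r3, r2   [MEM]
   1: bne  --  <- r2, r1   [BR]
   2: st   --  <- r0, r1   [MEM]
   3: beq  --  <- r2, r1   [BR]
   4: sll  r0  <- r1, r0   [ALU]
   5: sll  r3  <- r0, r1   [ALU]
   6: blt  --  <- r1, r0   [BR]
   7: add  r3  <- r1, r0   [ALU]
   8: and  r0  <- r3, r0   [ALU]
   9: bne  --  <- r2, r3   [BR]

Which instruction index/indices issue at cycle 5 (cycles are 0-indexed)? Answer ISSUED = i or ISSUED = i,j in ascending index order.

t=0 i0:st ; no-port MEM/BR
t=1 i1:bne ; no-port BR/MEM
t=2 i2:st ; no-port MEM/BR
t=3 i3/i4:beq;sll ; dual
t=4 i5/i6:sll;blt ; dual
t=5 i7:add ; RAW r3
t=6 i8/i9:and;bne ; dual

ISSUED = 7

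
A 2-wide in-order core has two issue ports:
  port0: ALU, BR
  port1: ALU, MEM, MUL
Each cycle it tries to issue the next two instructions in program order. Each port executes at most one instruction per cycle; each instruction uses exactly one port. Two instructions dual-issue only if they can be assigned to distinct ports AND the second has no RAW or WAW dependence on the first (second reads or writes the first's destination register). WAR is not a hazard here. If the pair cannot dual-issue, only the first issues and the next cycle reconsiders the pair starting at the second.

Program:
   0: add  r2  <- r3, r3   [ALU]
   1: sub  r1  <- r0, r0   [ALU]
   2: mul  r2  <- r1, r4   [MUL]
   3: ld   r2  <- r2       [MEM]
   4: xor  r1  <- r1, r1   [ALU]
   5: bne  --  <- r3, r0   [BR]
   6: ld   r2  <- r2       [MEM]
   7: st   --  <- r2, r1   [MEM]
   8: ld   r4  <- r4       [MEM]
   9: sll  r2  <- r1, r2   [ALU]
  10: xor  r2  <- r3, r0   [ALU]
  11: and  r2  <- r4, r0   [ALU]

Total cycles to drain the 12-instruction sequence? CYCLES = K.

  cy0 -> i0+i1 (add.ALU;sub.ALU) dual
  cy1 -> i2 (mul.MUL) no-port MUL/MEM
  cy2 -> i3+i4 (ld.MEM;xor.ALU) dual
  cy3 -> i5+i6 (bne.BR;ld.MEM) dual
  cy4 -> i7 (st.MEM) no-port MEM/MEM
  cy5 -> i8+i9 (ld.MEM;sll.ALU) dual
  cy6 -> i10 (xor.ALU) WAW r2
  cy7 -> i11 (and.ALU) tail

CYCLES = 8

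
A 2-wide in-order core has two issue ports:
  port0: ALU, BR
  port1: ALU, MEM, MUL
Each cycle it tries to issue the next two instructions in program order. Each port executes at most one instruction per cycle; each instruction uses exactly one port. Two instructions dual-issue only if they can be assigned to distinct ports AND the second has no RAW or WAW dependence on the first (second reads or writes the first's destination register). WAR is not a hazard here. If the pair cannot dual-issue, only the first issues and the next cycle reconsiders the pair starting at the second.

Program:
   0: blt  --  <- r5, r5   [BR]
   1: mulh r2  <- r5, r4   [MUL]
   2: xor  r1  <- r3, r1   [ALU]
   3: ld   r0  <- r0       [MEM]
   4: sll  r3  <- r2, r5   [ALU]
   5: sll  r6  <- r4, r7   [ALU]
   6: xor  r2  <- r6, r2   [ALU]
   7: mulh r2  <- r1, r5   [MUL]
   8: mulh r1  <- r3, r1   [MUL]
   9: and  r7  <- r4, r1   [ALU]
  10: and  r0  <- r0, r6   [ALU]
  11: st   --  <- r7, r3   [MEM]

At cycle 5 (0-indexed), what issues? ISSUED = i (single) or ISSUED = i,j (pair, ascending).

ISSUED = 8

0. blt/mulh @i0/i1  | pair
1. xor/ld @i2/i3  | pair
2. sll/sll @i4/i5  | pair
3. xor @i6  | WAW r2
4. mulh @i7  | no-port MUL/MUL
5. mulh @i8  | RAW r1
6. and/and @i9/i10  | pair
7. st @i11  | tail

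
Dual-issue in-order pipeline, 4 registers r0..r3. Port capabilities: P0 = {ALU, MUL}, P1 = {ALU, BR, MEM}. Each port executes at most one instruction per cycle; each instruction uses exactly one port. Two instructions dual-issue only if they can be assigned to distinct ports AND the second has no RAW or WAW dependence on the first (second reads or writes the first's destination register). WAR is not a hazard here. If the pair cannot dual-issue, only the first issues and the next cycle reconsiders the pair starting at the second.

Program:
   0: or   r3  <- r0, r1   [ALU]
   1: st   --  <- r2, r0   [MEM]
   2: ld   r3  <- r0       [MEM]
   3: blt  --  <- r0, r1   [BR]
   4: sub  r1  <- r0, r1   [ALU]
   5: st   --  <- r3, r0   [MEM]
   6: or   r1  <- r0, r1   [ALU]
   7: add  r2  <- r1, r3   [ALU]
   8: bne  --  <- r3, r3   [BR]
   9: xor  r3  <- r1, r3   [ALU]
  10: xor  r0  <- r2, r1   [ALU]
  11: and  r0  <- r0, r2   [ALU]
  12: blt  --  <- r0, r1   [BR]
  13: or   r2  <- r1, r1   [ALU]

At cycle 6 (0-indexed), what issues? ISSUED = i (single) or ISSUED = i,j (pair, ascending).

#0 head=0: or st i0/i1 2-wide
#1 head=2: ld i2 no-port MEM/BR
#2 head=3: blt sub i3/i4 2-wide
#3 head=5: st or i5/i6 2-wide
#4 head=7: add bne i7/i8 2-wide
#5 head=9: xor xor i9/i10 2-wide
#6 head=11: and i11 RAW r0
#7 head=12: blt or i12/i13 2-wide

ISSUED = 11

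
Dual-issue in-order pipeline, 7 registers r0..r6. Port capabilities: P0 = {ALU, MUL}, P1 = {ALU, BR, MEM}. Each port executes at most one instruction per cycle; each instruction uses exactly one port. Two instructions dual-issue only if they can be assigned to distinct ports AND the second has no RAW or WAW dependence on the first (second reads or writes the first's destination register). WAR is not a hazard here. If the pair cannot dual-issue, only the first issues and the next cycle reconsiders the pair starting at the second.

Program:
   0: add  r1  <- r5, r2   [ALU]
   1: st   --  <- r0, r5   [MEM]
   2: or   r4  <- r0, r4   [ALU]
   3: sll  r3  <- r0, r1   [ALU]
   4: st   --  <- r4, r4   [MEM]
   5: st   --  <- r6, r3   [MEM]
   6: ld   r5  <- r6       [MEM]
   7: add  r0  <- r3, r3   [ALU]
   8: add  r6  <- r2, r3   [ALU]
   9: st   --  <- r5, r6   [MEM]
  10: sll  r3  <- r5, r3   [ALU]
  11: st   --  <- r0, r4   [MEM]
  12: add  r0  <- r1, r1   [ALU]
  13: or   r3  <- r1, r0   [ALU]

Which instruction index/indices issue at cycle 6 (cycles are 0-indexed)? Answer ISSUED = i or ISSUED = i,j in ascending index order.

c0: i0&i1 add.ALU;st.MEM  pair
c1: i2&i3 or.ALU;sll.ALU  pair
c2: i4 st.MEM  no-port MEM/MEM
c3: i5 st.MEM  no-port MEM/MEM
c4: i6&i7 ld.MEM;add.ALU  pair
c5: i8 add.ALU  RAW r6
c6: i9&i10 st.MEM;sll.ALU  pair
c7: i11&i12 st.MEM;add.ALU  pair
c8: i13 or.ALU  tail

ISSUED = 9,10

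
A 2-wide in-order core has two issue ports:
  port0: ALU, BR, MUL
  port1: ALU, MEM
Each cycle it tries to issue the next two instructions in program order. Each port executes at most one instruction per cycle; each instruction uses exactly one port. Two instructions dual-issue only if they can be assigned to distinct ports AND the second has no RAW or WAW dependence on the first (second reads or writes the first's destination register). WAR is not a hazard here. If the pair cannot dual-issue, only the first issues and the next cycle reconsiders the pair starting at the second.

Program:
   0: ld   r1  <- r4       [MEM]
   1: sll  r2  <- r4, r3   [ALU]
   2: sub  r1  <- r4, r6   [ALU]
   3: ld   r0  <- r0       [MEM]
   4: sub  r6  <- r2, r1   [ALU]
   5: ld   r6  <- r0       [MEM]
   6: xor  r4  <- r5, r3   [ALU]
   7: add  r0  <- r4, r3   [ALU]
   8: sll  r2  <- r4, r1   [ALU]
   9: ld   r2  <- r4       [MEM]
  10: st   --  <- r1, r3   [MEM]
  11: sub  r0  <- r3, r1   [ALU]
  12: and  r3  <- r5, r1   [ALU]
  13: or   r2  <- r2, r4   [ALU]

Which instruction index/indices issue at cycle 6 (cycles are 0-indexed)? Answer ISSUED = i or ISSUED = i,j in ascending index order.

[0] i0+i1  ld.MEM;sll.ALU  -- pair
[1] i2+i3  sub.ALU;ld.MEM  -- pair
[2] i4  sub.ALU  -- WAW r6
[3] i5+i6  ld.MEM;xor.ALU  -- pair
[4] i7+i8  add.ALU;sll.ALU  -- pair
[5] i9  ld.MEM  -- no-port MEM/MEM
[6] i10+i11  st.MEM;sub.ALU  -- pair
[7] i12+i13  and.ALU;or.ALU  -- pair

ISSUED = 10,11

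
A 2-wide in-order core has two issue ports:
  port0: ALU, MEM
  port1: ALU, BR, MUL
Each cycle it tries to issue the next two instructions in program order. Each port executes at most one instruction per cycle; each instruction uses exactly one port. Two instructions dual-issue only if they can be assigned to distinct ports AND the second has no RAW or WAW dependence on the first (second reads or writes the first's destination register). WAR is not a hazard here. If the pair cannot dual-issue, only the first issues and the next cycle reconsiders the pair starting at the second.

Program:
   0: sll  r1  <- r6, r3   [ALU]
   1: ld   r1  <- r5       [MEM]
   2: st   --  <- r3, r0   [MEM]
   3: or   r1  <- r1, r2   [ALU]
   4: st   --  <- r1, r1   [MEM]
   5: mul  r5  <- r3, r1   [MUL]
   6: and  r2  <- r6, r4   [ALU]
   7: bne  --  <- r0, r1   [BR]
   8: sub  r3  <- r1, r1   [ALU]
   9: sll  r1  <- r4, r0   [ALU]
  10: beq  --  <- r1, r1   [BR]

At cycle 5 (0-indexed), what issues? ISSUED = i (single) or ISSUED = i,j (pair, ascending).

ISSUED = 8,9

  cy0 -> i0 (sll.ALU) WAW r1
  cy1 -> i1 (ld.MEM) no-port MEM/MEM
  cy2 -> i2/i3 (st.MEM+or.ALU) 2-wide
  cy3 -> i4/i5 (st.MEM+mul.MUL) 2-wide
  cy4 -> i6/i7 (and.ALU+bne.BR) 2-wide
  cy5 -> i8/i9 (sub.ALU+sll.ALU) 2-wide
  cy6 -> i10 (beq.BR) tail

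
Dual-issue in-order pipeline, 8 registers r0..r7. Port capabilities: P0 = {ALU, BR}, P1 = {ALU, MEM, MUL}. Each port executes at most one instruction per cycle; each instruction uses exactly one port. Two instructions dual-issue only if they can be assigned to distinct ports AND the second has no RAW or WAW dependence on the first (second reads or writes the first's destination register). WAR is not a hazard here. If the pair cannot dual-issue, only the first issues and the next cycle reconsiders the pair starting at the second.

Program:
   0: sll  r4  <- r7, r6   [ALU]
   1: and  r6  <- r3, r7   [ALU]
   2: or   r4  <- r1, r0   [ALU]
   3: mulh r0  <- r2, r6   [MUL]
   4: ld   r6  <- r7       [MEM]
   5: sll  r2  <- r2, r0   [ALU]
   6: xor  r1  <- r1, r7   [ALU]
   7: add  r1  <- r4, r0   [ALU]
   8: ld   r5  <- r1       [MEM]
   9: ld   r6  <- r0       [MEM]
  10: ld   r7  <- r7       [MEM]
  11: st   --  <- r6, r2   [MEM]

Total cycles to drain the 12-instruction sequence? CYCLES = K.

t=0 i0+i1:sll.ALU;and.ALU ; 2-wide
t=1 i2+i3:or.ALU;mulh.MUL ; 2-wide
t=2 i4+i5:ld.MEM;sll.ALU ; 2-wide
t=3 i6:xor.ALU ; WAW r1
t=4 i7:add.ALU ; RAW r1
t=5 i8:ld.MEM ; no-port MEM/MEM
t=6 i9:ld.MEM ; no-port MEM/MEM
t=7 i10:ld.MEM ; no-port MEM/MEM
t=8 i11:st.MEM ; tail

CYCLES = 9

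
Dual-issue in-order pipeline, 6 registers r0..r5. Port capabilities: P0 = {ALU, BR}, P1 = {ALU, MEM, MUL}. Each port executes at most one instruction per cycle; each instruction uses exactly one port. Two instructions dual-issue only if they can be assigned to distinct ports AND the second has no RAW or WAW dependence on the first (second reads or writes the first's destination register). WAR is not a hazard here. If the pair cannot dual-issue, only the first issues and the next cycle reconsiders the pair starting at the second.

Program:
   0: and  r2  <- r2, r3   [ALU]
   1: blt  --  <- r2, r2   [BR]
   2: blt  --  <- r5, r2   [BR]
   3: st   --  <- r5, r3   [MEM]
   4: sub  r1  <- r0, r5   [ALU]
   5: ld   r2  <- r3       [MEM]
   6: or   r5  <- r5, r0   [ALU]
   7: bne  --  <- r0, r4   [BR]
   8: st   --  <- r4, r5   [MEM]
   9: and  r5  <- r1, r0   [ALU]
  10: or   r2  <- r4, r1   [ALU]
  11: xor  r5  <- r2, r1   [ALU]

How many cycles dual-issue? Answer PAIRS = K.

PAIRS = 4

t=0 i0:and.ALU ; RAW r2
t=1 i1:blt.BR ; no-port BR/BR
t=2 i2,i3:blt.BR/st.MEM ; pair
t=3 i4,i5:sub.ALU/ld.MEM ; pair
t=4 i6,i7:or.ALU/bne.BR ; pair
t=5 i8,i9:st.MEM/and.ALU ; pair
t=6 i10:or.ALU ; RAW r2
t=7 i11:xor.ALU ; tail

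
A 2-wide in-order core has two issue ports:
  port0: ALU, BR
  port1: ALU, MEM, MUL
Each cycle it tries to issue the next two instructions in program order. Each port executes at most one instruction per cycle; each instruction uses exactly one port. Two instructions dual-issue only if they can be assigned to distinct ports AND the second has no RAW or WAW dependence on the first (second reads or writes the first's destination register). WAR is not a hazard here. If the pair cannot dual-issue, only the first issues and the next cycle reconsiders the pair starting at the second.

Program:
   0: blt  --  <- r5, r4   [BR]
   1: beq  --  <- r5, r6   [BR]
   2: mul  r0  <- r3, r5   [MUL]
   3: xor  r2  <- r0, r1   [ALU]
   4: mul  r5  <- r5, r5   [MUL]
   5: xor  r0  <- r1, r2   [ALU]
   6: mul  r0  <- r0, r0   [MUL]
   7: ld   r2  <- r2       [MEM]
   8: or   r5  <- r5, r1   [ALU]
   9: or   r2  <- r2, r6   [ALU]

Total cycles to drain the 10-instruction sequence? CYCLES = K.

0. blt @i0  | no-port BR/BR
1. beq/mul @i1+i2  | pair
2. xor/mul @i3+i4  | pair
3. xor @i5  | RAW+WAW r0
4. mul @i6  | no-port MUL/MEM
5. ld/or @i7+i8  | pair
6. or @i9  | tail

CYCLES = 7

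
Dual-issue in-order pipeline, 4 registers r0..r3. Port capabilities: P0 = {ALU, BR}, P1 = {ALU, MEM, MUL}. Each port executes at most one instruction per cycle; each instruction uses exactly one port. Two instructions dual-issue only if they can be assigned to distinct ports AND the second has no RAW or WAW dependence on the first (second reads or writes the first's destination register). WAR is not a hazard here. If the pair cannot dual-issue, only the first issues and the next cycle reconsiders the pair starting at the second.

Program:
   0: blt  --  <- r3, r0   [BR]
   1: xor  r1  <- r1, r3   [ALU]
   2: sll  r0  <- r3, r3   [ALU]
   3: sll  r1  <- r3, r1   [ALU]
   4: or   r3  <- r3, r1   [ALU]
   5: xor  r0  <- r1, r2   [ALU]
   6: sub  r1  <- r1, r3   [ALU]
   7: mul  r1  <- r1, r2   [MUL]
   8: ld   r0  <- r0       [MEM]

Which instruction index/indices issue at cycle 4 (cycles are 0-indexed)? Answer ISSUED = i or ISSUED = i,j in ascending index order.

ISSUED = 7

c0: i0/i1 blt.BR xor.ALU  pair
c1: i2/i3 sll.ALU sll.ALU  pair
c2: i4/i5 or.ALU xor.ALU  pair
c3: i6 sub.ALU  RAW+WAW r1
c4: i7 mul.MUL  no-port MUL/MEM
c5: i8 ld.MEM  tail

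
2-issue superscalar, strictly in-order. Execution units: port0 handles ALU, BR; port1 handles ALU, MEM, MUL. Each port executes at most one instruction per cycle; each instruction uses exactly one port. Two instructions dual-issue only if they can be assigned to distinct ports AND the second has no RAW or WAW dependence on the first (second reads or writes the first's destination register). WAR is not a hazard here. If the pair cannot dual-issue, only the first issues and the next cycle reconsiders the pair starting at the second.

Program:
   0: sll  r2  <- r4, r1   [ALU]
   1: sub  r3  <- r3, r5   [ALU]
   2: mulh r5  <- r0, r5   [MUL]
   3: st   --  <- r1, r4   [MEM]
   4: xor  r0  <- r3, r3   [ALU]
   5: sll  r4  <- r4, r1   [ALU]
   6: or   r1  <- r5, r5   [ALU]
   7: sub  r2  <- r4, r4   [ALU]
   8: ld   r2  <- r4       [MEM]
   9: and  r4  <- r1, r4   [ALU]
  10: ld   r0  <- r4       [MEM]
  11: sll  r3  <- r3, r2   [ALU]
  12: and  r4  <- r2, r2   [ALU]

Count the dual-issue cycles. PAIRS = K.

PAIRS = 5

[0] i0+i1  sll.ALU;sub.ALU  -- pair
[1] i2  mulh.MUL  -- no-port MUL/MEM
[2] i3+i4  st.MEM;xor.ALU  -- pair
[3] i5+i6  sll.ALU;or.ALU  -- pair
[4] i7  sub.ALU  -- WAW r2
[5] i8+i9  ld.MEM;and.ALU  -- pair
[6] i10+i11  ld.MEM;sll.ALU  -- pair
[7] i12  and.ALU  -- tail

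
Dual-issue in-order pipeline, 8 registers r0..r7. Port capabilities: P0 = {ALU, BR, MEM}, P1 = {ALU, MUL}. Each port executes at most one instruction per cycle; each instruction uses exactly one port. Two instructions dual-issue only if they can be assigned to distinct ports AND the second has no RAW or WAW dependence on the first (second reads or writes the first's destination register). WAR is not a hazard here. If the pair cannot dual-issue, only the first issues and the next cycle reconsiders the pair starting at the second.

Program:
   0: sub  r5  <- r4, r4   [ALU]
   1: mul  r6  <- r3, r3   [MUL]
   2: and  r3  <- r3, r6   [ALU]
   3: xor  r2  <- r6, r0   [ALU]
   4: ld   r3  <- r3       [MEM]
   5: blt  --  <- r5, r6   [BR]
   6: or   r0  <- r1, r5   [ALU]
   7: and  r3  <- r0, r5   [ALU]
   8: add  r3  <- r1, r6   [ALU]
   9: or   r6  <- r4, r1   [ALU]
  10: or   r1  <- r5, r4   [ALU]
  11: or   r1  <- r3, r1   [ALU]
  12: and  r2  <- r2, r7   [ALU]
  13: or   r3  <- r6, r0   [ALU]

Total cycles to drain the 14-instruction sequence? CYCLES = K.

0. sub+mul @i0/i1  | 2-wide
1. and+xor @i2/i3  | 2-wide
2. ld @i4  | no-port MEM/BR
3. blt+or @i5/i6  | 2-wide
4. and @i7  | WAW r3
5. add+or @i8/i9  | 2-wide
6. or @i10  | RAW+WAW r1
7. or+and @i11/i12  | 2-wide
8. or @i13  | tail

CYCLES = 9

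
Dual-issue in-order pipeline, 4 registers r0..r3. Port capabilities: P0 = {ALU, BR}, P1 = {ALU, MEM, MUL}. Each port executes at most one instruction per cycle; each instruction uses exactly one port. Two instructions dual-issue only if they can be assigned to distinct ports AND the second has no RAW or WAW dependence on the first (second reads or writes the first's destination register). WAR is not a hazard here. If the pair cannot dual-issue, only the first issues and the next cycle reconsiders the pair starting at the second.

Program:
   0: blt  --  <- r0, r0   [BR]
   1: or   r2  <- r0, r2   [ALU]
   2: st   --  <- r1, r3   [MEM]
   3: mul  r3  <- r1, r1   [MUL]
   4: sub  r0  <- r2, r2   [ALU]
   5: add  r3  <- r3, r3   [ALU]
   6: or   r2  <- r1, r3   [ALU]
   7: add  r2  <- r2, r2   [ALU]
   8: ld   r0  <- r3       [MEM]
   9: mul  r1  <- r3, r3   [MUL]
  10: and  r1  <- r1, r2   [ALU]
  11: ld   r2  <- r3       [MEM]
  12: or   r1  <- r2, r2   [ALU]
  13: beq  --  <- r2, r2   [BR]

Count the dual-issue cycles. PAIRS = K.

  cy0 -> i0,i1 (blt;or) pair
  cy1 -> i2 (st) no-port MEM/MUL
  cy2 -> i3,i4 (mul;sub) pair
  cy3 -> i5 (add) RAW r3
  cy4 -> i6 (or) RAW+WAW r2
  cy5 -> i7,i8 (add;ld) pair
  cy6 -> i9 (mul) RAW+WAW r1
  cy7 -> i10,i11 (and;ld) pair
  cy8 -> i12,i13 (or;beq) pair

PAIRS = 5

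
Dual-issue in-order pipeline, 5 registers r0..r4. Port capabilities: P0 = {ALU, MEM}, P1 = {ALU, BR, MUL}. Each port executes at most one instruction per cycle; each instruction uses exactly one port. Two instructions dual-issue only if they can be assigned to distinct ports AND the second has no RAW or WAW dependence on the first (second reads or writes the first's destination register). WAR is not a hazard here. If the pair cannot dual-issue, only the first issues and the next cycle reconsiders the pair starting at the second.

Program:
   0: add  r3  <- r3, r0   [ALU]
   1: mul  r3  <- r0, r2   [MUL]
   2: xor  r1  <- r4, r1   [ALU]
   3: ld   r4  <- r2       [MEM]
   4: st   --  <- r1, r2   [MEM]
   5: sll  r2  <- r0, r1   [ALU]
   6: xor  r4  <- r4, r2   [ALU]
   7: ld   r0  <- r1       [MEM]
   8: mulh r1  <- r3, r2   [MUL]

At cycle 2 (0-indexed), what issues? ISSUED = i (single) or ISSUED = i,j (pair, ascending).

ISSUED = 3

#0 head=0: add i0 WAW r3
#1 head=1: mul/xor i1&i2 dual
#2 head=3: ld i3 no-port MEM/MEM
#3 head=4: st/sll i4&i5 dual
#4 head=6: xor/ld i6&i7 dual
#5 head=8: mulh i8 tail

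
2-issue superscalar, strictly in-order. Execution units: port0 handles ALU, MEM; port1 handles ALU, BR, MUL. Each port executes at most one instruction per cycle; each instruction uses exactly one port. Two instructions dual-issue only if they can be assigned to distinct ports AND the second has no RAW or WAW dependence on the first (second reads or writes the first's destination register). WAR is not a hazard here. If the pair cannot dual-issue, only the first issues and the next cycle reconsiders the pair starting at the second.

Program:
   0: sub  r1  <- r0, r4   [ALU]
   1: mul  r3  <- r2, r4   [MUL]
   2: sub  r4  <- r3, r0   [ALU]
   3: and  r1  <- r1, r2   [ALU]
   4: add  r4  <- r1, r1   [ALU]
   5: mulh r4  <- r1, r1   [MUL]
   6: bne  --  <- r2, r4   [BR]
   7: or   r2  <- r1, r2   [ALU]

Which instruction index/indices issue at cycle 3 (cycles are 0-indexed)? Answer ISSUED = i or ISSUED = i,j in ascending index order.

ISSUED = 5

c0: i0/i1 sub/mul  pair
c1: i2/i3 sub/and  pair
c2: i4 add  WAW r4
c3: i5 mulh  no-port MUL/BR
c4: i6/i7 bne/or  pair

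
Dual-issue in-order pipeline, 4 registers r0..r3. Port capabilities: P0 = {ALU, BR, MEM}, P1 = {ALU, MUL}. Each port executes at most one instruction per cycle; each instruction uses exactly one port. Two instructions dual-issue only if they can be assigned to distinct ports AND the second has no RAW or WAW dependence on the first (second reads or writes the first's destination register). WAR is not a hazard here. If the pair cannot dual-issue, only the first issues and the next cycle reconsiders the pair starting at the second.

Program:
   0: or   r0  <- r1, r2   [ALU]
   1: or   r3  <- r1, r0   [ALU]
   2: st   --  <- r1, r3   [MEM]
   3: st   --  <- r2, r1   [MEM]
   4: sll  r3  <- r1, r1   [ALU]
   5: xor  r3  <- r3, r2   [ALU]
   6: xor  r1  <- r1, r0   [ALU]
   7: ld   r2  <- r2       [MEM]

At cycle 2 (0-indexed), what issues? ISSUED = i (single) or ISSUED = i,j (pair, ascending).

c0: i0 or.ALU  RAW r0
c1: i1 or.ALU  RAW r3
c2: i2 st.MEM  no-port MEM/MEM
c3: i3&i4 st.MEM+sll.ALU  pair
c4: i5&i6 xor.ALU+xor.ALU  pair
c5: i7 ld.MEM  tail

ISSUED = 2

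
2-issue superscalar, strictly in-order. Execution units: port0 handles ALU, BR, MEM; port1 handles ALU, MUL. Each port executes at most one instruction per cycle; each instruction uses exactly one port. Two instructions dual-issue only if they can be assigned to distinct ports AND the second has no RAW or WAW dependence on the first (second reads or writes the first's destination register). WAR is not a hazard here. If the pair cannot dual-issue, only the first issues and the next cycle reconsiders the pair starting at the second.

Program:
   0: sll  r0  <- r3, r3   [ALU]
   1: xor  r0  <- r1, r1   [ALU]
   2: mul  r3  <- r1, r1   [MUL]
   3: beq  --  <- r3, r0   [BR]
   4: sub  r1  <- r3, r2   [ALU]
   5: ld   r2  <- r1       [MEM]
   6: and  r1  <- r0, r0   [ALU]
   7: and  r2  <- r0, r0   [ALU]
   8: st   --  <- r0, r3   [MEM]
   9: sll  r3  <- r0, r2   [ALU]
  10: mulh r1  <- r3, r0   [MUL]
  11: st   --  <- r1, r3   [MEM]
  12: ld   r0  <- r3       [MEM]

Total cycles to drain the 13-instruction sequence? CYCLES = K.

CYCLES = 9

t=0 i0:sll ; WAW r0
t=1 i1,i2:xor+mul ; 2-wide
t=2 i3,i4:beq+sub ; 2-wide
t=3 i5,i6:ld+and ; 2-wide
t=4 i7,i8:and+st ; 2-wide
t=5 i9:sll ; RAW r3
t=6 i10:mulh ; RAW r1
t=7 i11:st ; no-port MEM/MEM
t=8 i12:ld ; tail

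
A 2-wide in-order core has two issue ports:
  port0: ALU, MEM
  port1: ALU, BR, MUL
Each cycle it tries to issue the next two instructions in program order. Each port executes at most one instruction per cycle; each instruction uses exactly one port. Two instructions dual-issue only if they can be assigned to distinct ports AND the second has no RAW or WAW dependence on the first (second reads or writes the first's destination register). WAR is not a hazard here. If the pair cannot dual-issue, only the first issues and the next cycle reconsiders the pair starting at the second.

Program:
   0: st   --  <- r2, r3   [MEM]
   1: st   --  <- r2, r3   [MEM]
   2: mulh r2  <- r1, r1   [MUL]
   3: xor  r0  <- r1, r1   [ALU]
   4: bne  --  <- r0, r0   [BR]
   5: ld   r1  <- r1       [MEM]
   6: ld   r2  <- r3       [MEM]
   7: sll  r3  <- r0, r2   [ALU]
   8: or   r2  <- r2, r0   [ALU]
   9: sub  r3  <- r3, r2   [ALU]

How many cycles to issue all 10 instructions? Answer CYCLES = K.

CYCLES = 7

#0 head=0: st i0 no-port MEM/MEM
#1 head=1: st/mulh i1,i2 pair
#2 head=3: xor i3 RAW r0
#3 head=4: bne/ld i4,i5 pair
#4 head=6: ld i6 RAW r2
#5 head=7: sll/or i7,i8 pair
#6 head=9: sub i9 tail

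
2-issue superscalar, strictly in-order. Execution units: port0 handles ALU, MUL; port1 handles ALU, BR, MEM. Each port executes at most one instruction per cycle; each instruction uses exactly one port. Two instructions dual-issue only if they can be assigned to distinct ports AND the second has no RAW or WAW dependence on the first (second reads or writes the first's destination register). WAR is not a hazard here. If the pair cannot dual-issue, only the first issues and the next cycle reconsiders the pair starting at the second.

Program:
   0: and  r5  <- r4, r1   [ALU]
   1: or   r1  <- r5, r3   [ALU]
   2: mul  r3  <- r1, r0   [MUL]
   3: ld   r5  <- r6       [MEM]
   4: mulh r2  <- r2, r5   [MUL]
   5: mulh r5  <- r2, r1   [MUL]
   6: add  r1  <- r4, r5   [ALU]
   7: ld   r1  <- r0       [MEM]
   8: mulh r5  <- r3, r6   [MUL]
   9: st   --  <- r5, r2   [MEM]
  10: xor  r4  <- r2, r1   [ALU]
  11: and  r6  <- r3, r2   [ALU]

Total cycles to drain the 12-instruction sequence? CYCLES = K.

t=0 i0:and ; RAW r5
t=1 i1:or ; RAW r1
t=2 i2,i3:mul ld ; dual
t=3 i4:mulh ; no-port MUL/MUL
t=4 i5:mulh ; RAW r5
t=5 i6:add ; WAW r1
t=6 i7,i8:ld mulh ; dual
t=7 i9,i10:st xor ; dual
t=8 i11:and ; tail

CYCLES = 9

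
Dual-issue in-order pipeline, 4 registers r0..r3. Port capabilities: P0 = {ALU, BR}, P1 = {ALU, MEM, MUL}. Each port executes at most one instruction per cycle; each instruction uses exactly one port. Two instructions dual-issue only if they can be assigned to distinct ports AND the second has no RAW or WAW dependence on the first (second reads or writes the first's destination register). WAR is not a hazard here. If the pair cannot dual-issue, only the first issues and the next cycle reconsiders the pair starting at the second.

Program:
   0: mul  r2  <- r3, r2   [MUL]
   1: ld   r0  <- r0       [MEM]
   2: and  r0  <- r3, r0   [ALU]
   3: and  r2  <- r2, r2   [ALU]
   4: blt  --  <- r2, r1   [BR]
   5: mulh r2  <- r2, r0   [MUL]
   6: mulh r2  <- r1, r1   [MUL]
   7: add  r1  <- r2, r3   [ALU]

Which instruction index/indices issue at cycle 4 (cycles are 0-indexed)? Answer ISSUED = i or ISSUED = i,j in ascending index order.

  cy0 -> i0 (mul.MUL) no-port MUL/MEM
  cy1 -> i1 (ld.MEM) RAW+WAW r0
  cy2 -> i2/i3 (and.ALU/and.ALU) pair
  cy3 -> i4/i5 (blt.BR/mulh.MUL) pair
  cy4 -> i6 (mulh.MUL) RAW r2
  cy5 -> i7 (add.ALU) tail

ISSUED = 6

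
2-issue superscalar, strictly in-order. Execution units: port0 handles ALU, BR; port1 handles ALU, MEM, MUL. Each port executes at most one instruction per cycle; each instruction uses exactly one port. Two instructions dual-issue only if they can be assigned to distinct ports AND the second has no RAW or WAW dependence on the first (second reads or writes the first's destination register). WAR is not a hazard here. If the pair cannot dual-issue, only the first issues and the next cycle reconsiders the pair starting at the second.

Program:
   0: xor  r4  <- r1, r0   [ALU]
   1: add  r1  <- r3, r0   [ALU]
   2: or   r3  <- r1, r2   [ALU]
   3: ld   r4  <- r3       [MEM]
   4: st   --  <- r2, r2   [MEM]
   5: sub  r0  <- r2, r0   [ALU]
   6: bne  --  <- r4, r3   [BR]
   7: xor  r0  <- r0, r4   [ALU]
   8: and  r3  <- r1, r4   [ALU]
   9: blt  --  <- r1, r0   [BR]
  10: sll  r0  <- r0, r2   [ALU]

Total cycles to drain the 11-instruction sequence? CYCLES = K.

CYCLES = 7

c0: i0/i1 xor;add  dual
c1: i2 or  RAW r3
c2: i3 ld  no-port MEM/MEM
c3: i4/i5 st;sub  dual
c4: i6/i7 bne;xor  dual
c5: i8/i9 and;blt  dual
c6: i10 sll  tail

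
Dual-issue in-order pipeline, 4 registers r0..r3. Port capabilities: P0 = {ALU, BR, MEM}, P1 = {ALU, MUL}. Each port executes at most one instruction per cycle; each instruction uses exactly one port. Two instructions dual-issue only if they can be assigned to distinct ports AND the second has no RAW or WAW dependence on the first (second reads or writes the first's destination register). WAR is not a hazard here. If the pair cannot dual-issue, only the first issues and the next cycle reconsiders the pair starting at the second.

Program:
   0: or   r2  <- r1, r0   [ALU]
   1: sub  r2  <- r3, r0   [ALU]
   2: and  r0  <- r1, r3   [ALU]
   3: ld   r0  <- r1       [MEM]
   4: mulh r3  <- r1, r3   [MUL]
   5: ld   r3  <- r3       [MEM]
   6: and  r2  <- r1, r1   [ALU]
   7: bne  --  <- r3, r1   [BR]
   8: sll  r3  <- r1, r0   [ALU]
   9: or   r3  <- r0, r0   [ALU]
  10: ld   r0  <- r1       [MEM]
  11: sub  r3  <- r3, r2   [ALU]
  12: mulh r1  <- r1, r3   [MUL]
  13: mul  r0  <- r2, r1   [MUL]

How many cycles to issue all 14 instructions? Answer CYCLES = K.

[0] i0  or.ALU  -- WAW r2
[1] i1/i2  sub.ALU+and.ALU  -- pair
[2] i3/i4  ld.MEM+mulh.MUL  -- pair
[3] i5/i6  ld.MEM+and.ALU  -- pair
[4] i7/i8  bne.BR+sll.ALU  -- pair
[5] i9/i10  or.ALU+ld.MEM  -- pair
[6] i11  sub.ALU  -- RAW r3
[7] i12  mulh.MUL  -- no-port MUL/MUL
[8] i13  mul.MUL  -- tail

CYCLES = 9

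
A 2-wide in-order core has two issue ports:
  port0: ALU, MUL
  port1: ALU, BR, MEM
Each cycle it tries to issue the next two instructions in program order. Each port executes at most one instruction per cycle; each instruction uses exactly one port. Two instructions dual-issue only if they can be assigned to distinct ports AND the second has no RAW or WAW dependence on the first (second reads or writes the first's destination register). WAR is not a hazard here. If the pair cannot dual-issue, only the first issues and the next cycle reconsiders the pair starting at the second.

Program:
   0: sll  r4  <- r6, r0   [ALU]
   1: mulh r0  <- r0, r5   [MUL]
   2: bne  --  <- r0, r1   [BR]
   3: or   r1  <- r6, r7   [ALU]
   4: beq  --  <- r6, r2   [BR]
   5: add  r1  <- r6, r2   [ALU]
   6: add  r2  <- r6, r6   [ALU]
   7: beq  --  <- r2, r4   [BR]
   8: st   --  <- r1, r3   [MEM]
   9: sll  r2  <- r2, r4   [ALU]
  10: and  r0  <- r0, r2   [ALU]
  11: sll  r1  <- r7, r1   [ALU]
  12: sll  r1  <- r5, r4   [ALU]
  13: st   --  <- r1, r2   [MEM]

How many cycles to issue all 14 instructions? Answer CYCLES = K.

CYCLES = 9

  cy0 -> i0/i1 (sll mulh) dual
  cy1 -> i2/i3 (bne or) dual
  cy2 -> i4/i5 (beq add) dual
  cy3 -> i6 (add) RAW r2
  cy4 -> i7 (beq) no-port BR/MEM
  cy5 -> i8/i9 (st sll) dual
  cy6 -> i10/i11 (and sll) dual
  cy7 -> i12 (sll) RAW r1
  cy8 -> i13 (st) tail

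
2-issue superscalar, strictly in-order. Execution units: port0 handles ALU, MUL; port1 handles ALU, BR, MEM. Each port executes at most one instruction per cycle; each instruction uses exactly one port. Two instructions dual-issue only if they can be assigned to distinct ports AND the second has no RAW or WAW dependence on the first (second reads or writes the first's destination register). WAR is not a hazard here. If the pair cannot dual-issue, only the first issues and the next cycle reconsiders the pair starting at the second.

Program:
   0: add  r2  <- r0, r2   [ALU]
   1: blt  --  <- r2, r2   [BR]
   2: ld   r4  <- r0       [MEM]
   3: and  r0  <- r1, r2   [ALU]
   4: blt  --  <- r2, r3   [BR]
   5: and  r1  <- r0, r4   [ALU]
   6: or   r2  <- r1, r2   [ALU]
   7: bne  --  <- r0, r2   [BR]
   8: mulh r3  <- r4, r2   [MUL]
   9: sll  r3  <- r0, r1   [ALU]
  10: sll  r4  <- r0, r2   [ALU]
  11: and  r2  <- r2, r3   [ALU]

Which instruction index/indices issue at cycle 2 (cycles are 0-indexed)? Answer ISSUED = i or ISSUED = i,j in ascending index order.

t=0 i0:add.ALU ; RAW r2
t=1 i1:blt.BR ; no-port BR/MEM
t=2 i2/i3:ld.MEM+and.ALU ; dual
t=3 i4/i5:blt.BR+and.ALU ; dual
t=4 i6:or.ALU ; RAW r2
t=5 i7/i8:bne.BR+mulh.MUL ; dual
t=6 i9/i10:sll.ALU+sll.ALU ; dual
t=7 i11:and.ALU ; tail

ISSUED = 2,3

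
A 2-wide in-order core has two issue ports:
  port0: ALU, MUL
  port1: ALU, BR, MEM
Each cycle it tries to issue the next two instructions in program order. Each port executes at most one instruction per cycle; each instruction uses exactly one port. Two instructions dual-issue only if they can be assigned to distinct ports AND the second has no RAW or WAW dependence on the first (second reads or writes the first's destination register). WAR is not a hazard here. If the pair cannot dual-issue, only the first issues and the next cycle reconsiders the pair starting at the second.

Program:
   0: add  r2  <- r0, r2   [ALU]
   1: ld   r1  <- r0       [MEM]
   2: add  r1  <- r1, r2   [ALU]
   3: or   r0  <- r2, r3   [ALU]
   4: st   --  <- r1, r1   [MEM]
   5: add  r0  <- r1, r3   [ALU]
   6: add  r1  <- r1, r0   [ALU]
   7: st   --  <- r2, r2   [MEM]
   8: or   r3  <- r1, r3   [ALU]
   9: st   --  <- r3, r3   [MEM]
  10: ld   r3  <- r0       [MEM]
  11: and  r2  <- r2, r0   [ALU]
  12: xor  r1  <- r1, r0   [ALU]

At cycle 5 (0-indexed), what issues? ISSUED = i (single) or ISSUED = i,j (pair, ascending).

  cy0 -> i0,i1 (add.ALU+ld.MEM) 2-wide
  cy1 -> i2,i3 (add.ALU+or.ALU) 2-wide
  cy2 -> i4,i5 (st.MEM+add.ALU) 2-wide
  cy3 -> i6,i7 (add.ALU+st.MEM) 2-wide
  cy4 -> i8 (or.ALU) RAW r3
  cy5 -> i9 (st.MEM) no-port MEM/MEM
  cy6 -> i10,i11 (ld.MEM+and.ALU) 2-wide
  cy7 -> i12 (xor.ALU) tail

ISSUED = 9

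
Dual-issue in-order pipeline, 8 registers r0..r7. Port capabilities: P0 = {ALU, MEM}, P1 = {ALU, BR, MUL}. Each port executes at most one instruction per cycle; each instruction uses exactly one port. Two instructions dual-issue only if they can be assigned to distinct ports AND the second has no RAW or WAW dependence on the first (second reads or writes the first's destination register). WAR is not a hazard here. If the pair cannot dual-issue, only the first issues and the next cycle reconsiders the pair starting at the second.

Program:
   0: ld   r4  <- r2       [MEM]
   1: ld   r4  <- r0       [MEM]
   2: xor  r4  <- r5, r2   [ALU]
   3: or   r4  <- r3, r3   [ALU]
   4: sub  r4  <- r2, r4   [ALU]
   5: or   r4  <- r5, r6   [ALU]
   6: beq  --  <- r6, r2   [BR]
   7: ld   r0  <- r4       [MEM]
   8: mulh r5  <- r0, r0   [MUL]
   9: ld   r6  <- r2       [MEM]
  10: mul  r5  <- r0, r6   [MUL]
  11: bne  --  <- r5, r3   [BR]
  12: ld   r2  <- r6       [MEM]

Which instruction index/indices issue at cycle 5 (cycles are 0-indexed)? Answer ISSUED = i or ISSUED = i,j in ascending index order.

c0: i0 ld.MEM  no-port MEM/MEM
c1: i1 ld.MEM  WAW r4
c2: i2 xor.ALU  WAW r4
c3: i3 or.ALU  RAW+WAW r4
c4: i4 sub.ALU  WAW r4
c5: i5+i6 or.ALU+beq.BR  2-wide
c6: i7 ld.MEM  RAW r0
c7: i8+i9 mulh.MUL+ld.MEM  2-wide
c8: i10 mul.MUL  no-port MUL/BR
c9: i11+i12 bne.BR+ld.MEM  2-wide

ISSUED = 5,6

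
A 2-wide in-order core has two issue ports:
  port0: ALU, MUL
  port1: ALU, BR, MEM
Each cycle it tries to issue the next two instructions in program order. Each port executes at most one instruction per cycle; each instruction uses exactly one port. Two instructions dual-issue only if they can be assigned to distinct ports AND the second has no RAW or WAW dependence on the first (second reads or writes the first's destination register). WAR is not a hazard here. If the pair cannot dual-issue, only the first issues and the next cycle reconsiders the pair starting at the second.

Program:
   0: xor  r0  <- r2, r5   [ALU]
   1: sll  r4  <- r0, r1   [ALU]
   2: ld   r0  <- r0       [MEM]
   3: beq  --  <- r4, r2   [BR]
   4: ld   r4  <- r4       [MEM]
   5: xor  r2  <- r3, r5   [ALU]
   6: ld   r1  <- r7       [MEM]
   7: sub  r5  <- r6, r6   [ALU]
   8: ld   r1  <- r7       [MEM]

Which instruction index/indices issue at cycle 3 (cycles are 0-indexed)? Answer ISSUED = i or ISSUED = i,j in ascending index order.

[0] i0  xor.ALU  -- RAW r0
[1] i1&i2  sll.ALU ld.MEM  -- pair
[2] i3  beq.BR  -- no-port BR/MEM
[3] i4&i5  ld.MEM xor.ALU  -- pair
[4] i6&i7  ld.MEM sub.ALU  -- pair
[5] i8  ld.MEM  -- tail

ISSUED = 4,5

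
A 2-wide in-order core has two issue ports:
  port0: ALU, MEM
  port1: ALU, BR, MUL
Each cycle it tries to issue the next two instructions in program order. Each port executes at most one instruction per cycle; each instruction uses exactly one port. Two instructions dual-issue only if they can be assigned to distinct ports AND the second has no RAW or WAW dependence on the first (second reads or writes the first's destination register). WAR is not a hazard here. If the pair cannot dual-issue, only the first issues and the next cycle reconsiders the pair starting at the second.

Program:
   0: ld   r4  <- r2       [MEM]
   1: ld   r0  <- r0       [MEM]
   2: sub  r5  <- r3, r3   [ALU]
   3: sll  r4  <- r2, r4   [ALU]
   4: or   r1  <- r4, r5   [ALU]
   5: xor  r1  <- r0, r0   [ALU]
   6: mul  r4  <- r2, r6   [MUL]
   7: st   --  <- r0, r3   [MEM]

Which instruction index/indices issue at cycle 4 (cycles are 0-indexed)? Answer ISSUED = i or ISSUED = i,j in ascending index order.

ISSUED = 5,6

#0 head=0: ld i0 no-port MEM/MEM
#1 head=1: ld/sub i1&i2 pair
#2 head=3: sll i3 RAW r4
#3 head=4: or i4 WAW r1
#4 head=5: xor/mul i5&i6 pair
#5 head=7: st i7 tail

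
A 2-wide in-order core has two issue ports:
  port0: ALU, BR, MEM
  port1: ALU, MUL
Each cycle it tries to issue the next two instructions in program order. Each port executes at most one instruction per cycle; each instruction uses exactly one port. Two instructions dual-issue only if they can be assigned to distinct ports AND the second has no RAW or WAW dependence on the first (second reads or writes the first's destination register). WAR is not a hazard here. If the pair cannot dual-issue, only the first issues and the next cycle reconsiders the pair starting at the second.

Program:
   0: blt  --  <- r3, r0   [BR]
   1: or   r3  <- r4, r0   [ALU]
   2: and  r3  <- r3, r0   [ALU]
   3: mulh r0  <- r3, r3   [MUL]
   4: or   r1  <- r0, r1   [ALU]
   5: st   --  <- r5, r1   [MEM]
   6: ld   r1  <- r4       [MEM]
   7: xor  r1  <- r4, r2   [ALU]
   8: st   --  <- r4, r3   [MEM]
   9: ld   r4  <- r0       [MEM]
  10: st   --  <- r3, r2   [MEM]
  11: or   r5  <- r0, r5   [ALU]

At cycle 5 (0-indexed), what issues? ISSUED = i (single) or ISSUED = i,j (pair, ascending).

c0: i0&i1 blt.BR;or.ALU  pair
c1: i2 and.ALU  RAW r3
c2: i3 mulh.MUL  RAW r0
c3: i4 or.ALU  RAW r1
c4: i5 st.MEM  no-port MEM/MEM
c5: i6 ld.MEM  WAW r1
c6: i7&i8 xor.ALU;st.MEM  pair
c7: i9 ld.MEM  no-port MEM/MEM
c8: i10&i11 st.MEM;or.ALU  pair

ISSUED = 6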